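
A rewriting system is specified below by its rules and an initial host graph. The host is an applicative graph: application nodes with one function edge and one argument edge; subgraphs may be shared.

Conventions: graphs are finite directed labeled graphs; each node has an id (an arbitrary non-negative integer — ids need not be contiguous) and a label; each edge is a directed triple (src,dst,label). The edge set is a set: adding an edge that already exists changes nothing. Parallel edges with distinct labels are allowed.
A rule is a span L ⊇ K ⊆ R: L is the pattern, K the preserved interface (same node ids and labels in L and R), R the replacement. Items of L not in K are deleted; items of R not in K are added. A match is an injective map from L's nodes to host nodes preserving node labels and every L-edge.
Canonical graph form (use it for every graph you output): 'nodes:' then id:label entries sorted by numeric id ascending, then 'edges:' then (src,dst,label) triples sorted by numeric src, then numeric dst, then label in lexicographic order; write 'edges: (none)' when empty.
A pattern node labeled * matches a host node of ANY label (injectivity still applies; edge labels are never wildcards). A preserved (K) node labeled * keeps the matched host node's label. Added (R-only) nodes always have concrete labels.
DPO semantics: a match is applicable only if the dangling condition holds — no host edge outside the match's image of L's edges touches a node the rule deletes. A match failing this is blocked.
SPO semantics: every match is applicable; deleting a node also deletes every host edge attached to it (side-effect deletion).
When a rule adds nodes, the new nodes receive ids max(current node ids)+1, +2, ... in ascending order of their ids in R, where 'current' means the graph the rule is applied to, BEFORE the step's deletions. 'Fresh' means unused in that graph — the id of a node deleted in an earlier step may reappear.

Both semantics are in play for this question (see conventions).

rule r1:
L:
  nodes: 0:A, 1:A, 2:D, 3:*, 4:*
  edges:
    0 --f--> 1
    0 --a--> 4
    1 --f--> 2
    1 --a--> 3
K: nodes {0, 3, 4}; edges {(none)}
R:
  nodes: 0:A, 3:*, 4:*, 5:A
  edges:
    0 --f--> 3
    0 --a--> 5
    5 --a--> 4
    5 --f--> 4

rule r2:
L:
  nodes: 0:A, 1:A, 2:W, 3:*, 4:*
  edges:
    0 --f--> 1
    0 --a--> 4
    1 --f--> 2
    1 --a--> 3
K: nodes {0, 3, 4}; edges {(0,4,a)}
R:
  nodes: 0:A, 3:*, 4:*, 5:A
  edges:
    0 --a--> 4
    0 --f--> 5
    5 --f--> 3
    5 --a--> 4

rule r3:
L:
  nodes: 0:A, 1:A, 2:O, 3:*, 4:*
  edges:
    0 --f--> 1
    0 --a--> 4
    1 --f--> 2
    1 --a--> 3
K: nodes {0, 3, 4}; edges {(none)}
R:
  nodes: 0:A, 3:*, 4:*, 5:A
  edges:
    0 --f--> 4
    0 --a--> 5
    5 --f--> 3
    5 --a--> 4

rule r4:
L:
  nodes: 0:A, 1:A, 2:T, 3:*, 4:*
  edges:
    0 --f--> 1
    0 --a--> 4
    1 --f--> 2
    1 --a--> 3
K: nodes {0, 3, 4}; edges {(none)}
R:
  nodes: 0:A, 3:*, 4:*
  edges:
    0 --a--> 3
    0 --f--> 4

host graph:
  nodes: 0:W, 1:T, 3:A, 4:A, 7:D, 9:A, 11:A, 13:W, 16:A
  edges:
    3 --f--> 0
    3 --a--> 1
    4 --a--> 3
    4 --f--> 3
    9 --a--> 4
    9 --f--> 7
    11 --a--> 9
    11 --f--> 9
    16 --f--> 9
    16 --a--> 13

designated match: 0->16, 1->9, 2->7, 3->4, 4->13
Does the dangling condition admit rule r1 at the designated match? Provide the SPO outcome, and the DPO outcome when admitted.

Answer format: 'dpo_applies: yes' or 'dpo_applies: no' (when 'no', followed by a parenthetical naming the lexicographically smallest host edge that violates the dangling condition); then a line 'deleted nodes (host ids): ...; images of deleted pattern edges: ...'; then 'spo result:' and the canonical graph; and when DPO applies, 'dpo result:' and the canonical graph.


dpo_applies: no
(the rule deletes node 9, which keeps host edge (11,9,a) outside the match image — the dangling condition fails, DPO blocks; SPO proceeds and side-deletes such edges)
deleted nodes (host ids): 7, 9; images of deleted pattern edges: (9,4,a); (9,7,f); (16,9,f); (16,13,a)
spo result:
nodes: 0:W, 1:T, 3:A, 4:A, 11:A, 13:W, 16:A, 17:A
edges: (3,0,f); (3,1,a); (4,3,a); (4,3,f); (16,4,f); (16,17,a); (17,13,a); (17,13,f)


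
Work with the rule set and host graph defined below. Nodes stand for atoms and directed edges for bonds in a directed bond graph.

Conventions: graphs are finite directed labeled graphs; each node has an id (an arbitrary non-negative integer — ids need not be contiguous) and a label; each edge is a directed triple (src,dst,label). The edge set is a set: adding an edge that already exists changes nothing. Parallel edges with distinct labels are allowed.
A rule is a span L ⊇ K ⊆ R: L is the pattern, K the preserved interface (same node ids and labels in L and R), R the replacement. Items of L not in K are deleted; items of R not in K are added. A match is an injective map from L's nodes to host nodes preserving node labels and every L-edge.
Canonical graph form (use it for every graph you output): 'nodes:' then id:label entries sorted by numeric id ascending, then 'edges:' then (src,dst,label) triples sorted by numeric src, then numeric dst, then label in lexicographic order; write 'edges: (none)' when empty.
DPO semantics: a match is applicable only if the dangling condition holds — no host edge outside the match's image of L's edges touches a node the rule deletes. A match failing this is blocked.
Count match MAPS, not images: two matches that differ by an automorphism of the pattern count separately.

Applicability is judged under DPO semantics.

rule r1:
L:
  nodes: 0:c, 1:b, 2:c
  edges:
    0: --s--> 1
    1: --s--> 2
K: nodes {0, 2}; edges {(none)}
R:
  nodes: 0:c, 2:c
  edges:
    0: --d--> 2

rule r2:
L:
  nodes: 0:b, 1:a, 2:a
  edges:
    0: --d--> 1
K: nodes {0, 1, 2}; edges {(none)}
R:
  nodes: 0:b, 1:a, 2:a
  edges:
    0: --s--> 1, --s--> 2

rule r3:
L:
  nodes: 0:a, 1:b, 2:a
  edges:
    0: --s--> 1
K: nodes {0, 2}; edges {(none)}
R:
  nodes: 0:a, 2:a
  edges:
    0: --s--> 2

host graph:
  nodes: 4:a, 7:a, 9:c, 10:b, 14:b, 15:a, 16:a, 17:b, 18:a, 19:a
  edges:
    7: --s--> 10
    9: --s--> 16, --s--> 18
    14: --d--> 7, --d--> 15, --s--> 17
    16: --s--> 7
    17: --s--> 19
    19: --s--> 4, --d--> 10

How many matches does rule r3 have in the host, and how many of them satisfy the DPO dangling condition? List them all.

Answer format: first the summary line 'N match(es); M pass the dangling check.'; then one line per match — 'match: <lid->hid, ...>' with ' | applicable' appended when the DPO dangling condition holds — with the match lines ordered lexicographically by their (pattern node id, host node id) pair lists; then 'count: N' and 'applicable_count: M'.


5 match(es); 0 pass the dangling check.
match: 0->7, 1->10, 2->4
match: 0->7, 1->10, 2->15
match: 0->7, 1->10, 2->16
match: 0->7, 1->10, 2->18
match: 0->7, 1->10, 2->19
count: 5
applicable_count: 0


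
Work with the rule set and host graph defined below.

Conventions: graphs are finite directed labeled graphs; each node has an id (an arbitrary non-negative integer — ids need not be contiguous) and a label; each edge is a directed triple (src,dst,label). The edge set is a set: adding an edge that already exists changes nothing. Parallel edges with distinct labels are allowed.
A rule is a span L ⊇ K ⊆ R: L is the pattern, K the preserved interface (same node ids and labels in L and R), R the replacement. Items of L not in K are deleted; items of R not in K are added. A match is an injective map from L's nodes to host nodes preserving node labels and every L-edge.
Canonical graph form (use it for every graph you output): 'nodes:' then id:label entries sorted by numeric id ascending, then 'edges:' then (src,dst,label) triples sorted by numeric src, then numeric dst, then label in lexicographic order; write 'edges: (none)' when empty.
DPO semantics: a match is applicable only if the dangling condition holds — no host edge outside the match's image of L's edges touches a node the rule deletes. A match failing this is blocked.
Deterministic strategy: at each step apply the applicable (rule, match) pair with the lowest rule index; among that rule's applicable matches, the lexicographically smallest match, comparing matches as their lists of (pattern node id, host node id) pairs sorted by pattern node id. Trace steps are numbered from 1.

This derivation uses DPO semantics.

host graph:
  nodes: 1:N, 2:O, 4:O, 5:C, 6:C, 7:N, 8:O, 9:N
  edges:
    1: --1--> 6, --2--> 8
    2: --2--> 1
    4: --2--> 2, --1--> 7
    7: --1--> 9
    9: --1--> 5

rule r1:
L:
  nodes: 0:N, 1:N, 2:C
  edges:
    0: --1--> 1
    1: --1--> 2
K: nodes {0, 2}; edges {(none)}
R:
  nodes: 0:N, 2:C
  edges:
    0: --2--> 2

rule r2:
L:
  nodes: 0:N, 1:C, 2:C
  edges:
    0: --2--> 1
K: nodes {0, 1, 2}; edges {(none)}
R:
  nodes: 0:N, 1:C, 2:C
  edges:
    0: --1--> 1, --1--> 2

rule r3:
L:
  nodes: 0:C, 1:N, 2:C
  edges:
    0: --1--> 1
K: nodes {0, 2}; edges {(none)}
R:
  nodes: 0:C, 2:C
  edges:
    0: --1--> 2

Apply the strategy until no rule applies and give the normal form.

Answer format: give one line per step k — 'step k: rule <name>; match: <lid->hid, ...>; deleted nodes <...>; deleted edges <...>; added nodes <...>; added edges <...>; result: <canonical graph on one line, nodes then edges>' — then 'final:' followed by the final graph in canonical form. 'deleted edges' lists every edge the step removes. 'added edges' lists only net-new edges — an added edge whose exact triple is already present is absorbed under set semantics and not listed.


step 1: rule r1; match: 0->7, 1->9, 2->5; deleted nodes 9; deleted edges (7,9,1); (9,5,1); added nodes (none); added edges (7,5,2); result: nodes: 1:N, 2:O, 4:O, 5:C, 6:C, 7:N, 8:O edges: (1,6,1); (1,8,2); (2,1,2); (4,2,2); (4,7,1); (7,5,2)
step 2: rule r2; match: 0->7, 1->5, 2->6; deleted nodes (none); deleted edges (7,5,2); added nodes (none); added edges (7,5,1); (7,6,1); result: nodes: 1:N, 2:O, 4:O, 5:C, 6:C, 7:N, 8:O edges: (1,6,1); (1,8,2); (2,1,2); (4,2,2); (4,7,1); (7,5,1); (7,6,1)
final:
nodes: 1:N, 2:O, 4:O, 5:C, 6:C, 7:N, 8:O
edges: (1,6,1); (1,8,2); (2,1,2); (4,2,2); (4,7,1); (7,5,1); (7,6,1)


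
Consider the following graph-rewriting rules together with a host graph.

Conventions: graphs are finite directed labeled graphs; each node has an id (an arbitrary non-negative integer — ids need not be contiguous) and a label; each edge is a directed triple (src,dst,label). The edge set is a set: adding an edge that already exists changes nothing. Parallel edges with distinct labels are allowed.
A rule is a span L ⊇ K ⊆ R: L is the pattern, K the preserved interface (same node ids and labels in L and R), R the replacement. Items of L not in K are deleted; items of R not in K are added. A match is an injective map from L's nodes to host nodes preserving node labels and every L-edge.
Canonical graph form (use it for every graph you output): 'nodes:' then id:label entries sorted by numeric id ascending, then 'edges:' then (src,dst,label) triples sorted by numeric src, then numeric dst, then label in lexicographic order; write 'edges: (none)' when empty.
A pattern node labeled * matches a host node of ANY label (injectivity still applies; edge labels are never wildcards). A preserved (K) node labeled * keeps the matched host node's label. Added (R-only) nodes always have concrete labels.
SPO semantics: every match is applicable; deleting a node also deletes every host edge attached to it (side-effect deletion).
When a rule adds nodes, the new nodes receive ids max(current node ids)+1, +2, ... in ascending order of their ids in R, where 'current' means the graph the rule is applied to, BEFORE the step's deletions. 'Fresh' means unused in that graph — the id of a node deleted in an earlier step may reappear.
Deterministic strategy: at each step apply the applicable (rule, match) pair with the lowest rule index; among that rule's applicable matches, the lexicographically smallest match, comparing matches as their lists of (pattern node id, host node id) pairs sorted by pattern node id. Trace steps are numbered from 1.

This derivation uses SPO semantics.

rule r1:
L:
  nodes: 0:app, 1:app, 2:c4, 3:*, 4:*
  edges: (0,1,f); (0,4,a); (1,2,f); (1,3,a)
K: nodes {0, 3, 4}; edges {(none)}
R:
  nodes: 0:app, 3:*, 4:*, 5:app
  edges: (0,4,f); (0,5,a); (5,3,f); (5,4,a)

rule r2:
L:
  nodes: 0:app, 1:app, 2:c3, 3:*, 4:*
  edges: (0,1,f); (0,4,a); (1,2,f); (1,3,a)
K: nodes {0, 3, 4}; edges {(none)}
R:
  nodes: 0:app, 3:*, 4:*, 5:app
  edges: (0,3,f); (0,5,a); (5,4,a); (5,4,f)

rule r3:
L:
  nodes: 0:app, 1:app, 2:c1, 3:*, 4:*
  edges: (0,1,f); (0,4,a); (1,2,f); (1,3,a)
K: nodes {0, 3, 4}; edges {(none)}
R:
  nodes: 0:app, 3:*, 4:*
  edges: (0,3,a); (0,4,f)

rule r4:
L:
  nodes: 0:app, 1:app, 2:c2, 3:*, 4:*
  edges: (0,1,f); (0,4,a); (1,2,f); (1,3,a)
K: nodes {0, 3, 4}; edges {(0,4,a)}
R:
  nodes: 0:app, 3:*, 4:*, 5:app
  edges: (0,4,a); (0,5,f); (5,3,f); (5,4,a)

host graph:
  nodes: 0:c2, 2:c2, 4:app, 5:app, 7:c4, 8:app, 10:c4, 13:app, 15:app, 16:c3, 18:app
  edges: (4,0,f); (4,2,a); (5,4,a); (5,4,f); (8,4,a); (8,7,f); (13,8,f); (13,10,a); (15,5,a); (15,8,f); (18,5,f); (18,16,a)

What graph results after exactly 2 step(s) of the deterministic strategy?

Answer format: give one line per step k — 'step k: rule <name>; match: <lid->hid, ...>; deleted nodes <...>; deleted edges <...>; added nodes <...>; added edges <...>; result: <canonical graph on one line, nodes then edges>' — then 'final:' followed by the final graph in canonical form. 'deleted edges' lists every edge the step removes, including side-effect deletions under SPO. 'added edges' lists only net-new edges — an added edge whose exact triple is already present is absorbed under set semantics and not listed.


step 1: rule r1; match: 0->13, 1->8, 2->7, 3->4, 4->10; deleted nodes 7, 8; deleted edges (8,4,a); (8,7,f); (13,8,f); (13,10,a); (15,8,f); added nodes 19; added edges (13,10,f); (13,19,a); (19,4,f); (19,10,a); result: nodes: 0:c2, 2:c2, 4:app, 5:app, 10:c4, 13:app, 15:app, 16:c3, 18:app, 19:app edges: (4,0,f); (4,2,a); (5,4,a); (5,4,f); (13,10,f); (13,19,a); (15,5,a); (18,5,f); (18,16,a); (19,4,f); (19,10,a)
step 2: rule r4; match: 0->19, 1->4, 2->0, 3->2, 4->10; deleted nodes 0, 4; deleted edges (4,0,f); (4,2,a); (5,4,a); (5,4,f); (19,4,f); added nodes 20; added edges (19,20,f); (20,2,f); (20,10,a); result: nodes: 2:c2, 5:app, 10:c4, 13:app, 15:app, 16:c3, 18:app, 19:app, 20:app edges: (13,10,f); (13,19,a); (15,5,a); (18,5,f); (18,16,a); (19,10,a); (19,20,f); (20,2,f); (20,10,a)
final:
nodes: 2:c2, 5:app, 10:c4, 13:app, 15:app, 16:c3, 18:app, 19:app, 20:app
edges: (13,10,f); (13,19,a); (15,5,a); (18,5,f); (18,16,a); (19,10,a); (19,20,f); (20,2,f); (20,10,a)


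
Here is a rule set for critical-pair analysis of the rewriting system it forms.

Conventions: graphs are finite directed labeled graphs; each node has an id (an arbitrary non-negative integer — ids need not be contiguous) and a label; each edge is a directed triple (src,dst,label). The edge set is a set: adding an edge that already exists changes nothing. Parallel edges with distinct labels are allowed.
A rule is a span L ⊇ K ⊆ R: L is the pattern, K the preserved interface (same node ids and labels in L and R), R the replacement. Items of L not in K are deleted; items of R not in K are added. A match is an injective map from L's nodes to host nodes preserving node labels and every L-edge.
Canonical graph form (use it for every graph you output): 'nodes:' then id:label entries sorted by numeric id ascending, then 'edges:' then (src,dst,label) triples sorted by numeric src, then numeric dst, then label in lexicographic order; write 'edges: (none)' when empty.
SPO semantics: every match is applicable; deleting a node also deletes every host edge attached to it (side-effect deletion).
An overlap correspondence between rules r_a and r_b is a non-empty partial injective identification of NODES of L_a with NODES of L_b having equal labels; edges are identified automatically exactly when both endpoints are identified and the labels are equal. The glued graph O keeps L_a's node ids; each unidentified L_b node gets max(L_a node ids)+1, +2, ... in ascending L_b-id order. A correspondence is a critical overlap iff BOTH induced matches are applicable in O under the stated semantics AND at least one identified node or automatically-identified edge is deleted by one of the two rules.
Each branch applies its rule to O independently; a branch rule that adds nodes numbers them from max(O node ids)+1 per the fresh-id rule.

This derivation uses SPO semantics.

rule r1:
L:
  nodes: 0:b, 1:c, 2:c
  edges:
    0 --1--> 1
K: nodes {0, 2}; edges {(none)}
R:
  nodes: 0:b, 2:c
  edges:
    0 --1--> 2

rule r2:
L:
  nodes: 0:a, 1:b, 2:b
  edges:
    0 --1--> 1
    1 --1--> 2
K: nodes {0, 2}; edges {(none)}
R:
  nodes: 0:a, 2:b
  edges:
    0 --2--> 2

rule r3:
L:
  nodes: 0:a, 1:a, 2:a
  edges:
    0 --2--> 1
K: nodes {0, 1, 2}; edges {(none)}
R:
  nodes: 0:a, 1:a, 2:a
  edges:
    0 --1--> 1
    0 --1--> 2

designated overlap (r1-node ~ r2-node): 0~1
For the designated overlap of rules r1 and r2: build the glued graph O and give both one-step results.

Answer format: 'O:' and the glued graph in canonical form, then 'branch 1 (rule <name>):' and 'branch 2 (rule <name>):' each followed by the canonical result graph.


O:
nodes: 0:b, 1:c, 2:c, 3:a, 4:b
edges: (0,1,1); (0,4,1); (3,0,1)
branch 1 (rule r1):
nodes: 0:b, 2:c, 3:a, 4:b
edges: (0,2,1); (0,4,1); (3,0,1)
branch 2 (rule r2):
nodes: 1:c, 2:c, 3:a, 4:b
edges: (3,4,2)


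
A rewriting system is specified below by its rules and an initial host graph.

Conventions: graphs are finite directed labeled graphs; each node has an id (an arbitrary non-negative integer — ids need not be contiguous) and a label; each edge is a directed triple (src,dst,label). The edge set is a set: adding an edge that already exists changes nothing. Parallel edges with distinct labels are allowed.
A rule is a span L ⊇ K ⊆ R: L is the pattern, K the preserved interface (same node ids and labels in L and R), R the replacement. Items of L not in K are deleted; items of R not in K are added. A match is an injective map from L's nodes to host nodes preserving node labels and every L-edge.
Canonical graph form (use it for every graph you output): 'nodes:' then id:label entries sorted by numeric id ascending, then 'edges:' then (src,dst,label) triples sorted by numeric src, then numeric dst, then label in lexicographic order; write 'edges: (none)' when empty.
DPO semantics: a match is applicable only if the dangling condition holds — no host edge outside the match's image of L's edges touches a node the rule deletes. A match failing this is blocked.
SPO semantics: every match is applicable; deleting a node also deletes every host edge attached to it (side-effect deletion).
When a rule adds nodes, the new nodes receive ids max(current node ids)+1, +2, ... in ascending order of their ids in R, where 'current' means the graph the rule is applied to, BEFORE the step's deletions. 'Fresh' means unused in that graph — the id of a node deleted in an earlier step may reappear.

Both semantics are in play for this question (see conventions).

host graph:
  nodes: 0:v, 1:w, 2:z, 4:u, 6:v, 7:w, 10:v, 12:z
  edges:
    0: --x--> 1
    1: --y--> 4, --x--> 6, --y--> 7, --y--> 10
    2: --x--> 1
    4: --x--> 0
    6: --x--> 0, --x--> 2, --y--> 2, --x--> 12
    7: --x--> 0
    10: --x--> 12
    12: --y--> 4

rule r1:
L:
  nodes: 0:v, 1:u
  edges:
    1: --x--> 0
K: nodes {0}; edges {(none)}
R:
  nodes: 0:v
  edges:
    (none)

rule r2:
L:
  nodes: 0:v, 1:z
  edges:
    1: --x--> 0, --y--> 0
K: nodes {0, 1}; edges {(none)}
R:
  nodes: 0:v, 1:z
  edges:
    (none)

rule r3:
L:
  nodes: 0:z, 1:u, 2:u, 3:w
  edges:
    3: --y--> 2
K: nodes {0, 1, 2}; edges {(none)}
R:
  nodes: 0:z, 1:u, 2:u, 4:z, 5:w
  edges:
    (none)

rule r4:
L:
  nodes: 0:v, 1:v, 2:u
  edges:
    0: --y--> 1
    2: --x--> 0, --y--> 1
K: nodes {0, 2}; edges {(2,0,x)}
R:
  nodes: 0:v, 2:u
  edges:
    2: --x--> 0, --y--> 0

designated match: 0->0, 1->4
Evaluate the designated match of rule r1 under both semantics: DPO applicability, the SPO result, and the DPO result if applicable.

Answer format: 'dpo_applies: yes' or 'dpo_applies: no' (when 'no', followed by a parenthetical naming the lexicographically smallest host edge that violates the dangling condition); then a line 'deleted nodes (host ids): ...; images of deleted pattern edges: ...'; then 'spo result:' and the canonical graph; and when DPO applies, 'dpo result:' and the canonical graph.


dpo_applies: no
(the rule deletes node 4, which keeps host edge (1,4,y) outside the match image — the dangling condition fails, DPO blocks; SPO proceeds and side-deletes such edges)
deleted nodes (host ids): 4; images of deleted pattern edges: (4,0,x)
spo result:
nodes: 0:v, 1:w, 2:z, 6:v, 7:w, 10:v, 12:z
edges: (0,1,x); (1,6,x); (1,7,y); (1,10,y); (2,1,x); (6,0,x); (6,2,x); (6,2,y); (6,12,x); (7,0,x); (10,12,x)


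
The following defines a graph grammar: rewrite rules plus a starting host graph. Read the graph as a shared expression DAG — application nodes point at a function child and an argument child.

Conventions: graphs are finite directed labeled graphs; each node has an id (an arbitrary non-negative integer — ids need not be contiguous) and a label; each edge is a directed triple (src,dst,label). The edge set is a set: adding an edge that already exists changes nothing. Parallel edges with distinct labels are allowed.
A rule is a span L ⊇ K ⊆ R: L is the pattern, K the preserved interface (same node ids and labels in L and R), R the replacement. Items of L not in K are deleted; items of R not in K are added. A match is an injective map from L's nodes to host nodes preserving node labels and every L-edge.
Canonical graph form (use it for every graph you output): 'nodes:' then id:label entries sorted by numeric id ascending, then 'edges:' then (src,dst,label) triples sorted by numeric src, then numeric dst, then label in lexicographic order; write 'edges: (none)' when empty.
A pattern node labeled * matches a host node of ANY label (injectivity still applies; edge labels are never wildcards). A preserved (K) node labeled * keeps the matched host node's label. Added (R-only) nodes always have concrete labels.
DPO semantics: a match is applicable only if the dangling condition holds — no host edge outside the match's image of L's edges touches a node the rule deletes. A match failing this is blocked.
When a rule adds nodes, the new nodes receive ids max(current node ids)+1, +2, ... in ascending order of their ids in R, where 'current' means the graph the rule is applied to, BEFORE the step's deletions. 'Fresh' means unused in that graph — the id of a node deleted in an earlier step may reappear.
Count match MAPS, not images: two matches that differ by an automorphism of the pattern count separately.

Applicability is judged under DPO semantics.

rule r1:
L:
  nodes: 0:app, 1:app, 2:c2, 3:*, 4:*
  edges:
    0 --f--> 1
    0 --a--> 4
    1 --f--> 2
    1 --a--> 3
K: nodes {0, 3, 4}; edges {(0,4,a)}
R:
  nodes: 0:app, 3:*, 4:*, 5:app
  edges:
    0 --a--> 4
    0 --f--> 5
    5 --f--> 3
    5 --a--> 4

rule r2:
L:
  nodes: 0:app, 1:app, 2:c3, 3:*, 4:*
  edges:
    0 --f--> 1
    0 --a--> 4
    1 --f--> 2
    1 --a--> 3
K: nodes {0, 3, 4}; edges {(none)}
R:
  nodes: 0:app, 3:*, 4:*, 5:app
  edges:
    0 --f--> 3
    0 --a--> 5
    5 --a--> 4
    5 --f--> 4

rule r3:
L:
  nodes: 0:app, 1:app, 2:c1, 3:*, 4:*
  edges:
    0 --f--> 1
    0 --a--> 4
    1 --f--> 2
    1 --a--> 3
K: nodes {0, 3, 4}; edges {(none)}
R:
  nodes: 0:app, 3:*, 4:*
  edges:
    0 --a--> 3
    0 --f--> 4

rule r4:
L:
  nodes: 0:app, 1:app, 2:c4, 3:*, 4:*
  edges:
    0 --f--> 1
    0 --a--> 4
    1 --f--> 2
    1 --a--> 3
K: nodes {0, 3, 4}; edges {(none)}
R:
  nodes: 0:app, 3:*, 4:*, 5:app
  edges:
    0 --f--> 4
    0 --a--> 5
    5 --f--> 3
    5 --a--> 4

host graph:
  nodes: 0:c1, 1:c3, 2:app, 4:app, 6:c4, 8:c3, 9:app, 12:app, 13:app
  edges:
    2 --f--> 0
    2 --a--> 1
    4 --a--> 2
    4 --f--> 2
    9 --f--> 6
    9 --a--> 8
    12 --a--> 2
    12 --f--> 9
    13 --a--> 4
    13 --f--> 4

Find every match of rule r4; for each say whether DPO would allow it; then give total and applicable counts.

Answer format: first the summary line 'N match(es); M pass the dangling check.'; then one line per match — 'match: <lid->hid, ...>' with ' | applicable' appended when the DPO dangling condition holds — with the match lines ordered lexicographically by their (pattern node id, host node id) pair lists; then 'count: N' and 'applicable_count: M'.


1 match(es); 1 pass the dangling check.
match: 0->12, 1->9, 2->6, 3->8, 4->2 | applicable
count: 1
applicable_count: 1


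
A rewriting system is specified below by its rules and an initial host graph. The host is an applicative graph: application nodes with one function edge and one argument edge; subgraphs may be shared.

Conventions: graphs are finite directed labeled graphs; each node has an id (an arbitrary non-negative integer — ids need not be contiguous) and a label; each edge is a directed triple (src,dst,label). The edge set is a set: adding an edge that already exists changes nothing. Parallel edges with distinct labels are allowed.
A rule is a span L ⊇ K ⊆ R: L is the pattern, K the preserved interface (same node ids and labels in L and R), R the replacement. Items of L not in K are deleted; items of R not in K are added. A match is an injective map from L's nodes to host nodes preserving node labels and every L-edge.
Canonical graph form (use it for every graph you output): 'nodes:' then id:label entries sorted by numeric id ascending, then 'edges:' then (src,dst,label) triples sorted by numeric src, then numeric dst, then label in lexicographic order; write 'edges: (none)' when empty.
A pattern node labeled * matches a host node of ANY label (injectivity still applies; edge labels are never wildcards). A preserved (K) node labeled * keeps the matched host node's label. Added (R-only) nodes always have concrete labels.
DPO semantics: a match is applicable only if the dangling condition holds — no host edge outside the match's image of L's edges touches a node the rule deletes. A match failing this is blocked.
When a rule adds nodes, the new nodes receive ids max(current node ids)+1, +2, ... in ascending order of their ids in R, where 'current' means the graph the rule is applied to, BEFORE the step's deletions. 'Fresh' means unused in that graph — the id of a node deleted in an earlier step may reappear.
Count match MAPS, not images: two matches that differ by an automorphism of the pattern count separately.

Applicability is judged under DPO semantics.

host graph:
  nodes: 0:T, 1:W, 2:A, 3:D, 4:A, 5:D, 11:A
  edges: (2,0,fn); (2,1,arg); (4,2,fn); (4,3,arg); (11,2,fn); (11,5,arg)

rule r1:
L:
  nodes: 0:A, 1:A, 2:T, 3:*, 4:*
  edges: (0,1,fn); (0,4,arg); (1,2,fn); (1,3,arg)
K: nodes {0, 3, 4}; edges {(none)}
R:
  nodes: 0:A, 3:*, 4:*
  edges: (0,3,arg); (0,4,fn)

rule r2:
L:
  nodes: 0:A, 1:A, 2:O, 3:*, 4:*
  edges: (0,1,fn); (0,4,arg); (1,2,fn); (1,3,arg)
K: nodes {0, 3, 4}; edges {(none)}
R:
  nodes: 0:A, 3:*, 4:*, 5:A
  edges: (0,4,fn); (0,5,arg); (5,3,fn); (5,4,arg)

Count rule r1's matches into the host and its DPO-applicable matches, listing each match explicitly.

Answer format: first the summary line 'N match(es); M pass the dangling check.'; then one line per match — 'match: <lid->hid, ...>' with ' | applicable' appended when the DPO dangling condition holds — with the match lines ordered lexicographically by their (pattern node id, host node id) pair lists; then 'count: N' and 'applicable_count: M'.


2 match(es); 0 pass the dangling check.
match: 0->4, 1->2, 2->0, 3->1, 4->3
match: 0->11, 1->2, 2->0, 3->1, 4->5
count: 2
applicable_count: 0


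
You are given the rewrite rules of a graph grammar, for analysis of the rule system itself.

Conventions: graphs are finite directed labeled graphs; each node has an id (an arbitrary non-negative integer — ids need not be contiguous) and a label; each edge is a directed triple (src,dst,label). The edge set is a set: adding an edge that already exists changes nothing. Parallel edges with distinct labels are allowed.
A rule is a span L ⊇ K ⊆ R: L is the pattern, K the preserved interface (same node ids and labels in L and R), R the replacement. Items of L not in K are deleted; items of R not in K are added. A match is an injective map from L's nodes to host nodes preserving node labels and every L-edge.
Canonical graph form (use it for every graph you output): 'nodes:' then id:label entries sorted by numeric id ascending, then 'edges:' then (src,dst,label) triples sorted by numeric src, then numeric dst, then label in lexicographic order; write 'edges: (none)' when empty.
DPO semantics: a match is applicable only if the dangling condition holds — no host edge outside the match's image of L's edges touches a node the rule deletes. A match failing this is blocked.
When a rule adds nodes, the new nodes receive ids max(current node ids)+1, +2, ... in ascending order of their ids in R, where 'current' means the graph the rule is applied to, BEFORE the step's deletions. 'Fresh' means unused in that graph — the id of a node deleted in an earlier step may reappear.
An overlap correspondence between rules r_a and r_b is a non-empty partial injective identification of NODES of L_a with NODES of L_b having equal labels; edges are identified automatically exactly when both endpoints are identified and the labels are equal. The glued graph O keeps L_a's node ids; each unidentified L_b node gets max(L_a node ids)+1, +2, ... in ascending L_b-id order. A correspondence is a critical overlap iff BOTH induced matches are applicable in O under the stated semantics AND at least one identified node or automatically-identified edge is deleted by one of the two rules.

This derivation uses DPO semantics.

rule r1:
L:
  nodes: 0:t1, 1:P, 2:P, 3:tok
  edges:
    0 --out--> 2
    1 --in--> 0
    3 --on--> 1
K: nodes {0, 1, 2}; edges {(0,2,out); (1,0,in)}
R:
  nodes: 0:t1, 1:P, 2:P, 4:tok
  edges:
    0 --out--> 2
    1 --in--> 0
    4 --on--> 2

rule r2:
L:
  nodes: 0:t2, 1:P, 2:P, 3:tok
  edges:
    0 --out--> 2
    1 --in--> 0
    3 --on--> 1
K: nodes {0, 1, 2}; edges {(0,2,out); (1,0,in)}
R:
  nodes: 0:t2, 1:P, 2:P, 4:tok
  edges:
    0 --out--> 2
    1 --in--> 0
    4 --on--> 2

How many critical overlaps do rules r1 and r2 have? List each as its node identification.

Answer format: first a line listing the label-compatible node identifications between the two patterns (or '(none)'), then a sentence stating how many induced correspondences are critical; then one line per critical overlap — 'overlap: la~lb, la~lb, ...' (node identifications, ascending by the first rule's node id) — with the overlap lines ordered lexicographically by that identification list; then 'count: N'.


label-compatible node identifications between L(r1) and L(r2): 1~1, 1~2, 2~1, 2~2, 3~3
2 of the induced correspondences are critical overlaps of r1 and r2.
overlap: 1~1, 2~2, 3~3
overlap: 1~1, 3~3
count: 2


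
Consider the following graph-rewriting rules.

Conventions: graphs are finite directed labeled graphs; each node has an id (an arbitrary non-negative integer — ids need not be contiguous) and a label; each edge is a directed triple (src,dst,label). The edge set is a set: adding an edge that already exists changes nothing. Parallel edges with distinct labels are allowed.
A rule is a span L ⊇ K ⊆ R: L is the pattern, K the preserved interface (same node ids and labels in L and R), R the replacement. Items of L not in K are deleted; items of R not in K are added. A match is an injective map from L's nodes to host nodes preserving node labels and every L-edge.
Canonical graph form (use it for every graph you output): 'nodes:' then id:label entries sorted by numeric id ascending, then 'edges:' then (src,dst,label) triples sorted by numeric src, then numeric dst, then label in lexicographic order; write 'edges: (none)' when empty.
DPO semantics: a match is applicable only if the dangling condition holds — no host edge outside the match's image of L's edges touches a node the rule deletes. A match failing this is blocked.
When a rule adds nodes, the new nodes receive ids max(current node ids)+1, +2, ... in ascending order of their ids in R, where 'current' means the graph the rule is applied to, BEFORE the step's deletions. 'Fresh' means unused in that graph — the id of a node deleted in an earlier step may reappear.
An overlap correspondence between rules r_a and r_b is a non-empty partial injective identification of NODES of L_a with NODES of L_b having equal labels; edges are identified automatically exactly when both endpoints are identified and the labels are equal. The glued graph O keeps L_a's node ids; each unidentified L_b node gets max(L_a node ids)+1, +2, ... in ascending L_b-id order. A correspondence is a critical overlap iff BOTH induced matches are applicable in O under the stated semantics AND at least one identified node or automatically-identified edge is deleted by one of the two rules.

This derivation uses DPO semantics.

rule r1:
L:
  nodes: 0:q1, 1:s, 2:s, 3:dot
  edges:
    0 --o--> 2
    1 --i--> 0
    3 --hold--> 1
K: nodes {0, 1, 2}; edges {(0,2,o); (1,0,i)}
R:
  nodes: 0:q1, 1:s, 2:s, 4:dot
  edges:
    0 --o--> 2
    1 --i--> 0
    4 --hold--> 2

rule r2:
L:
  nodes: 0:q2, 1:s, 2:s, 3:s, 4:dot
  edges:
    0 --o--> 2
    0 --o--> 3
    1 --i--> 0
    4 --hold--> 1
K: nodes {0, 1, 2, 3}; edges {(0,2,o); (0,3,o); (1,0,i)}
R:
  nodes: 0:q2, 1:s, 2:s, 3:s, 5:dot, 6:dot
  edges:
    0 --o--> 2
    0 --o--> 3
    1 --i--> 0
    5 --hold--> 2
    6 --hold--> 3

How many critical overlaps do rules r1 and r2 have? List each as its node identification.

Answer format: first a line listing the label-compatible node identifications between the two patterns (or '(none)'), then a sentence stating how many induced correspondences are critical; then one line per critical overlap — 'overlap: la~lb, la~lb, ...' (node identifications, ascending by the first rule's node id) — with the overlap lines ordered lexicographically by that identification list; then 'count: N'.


label-compatible node identifications between L(r1) and L(r2): 1~1, 1~2, 1~3, 2~1, 2~2, 2~3, 3~4
3 of the induced correspondences are critical overlaps of r1 and r2.
overlap: 1~1, 2~2, 3~4
overlap: 1~1, 2~3, 3~4
overlap: 1~1, 3~4
count: 3


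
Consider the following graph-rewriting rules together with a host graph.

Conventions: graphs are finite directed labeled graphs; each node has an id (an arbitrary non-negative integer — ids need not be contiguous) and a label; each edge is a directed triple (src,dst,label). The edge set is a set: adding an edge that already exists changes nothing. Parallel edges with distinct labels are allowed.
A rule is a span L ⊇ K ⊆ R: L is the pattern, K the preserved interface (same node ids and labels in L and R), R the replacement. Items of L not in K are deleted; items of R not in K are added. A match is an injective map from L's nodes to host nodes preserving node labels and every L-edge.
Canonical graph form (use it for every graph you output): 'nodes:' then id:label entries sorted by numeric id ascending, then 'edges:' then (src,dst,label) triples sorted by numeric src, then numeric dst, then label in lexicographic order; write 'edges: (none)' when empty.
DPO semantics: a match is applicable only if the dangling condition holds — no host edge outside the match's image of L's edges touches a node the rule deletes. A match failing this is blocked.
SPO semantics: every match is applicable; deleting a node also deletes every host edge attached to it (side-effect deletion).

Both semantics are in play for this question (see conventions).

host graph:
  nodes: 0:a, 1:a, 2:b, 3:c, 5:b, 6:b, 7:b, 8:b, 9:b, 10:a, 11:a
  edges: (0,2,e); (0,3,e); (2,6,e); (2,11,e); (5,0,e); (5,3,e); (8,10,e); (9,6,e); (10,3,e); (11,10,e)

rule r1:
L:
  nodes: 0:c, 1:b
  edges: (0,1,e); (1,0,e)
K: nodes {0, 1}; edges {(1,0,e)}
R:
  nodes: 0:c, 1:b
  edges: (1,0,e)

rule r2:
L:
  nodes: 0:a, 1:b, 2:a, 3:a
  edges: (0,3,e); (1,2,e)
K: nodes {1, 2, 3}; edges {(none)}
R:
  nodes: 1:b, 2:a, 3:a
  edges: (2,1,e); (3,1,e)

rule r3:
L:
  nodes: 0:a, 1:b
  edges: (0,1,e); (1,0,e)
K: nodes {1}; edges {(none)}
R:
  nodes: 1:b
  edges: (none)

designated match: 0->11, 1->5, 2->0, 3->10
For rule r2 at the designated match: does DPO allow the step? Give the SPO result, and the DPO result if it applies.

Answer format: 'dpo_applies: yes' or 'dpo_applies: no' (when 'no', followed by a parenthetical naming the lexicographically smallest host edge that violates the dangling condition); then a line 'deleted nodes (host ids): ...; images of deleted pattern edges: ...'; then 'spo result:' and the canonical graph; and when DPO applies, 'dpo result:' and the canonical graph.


dpo_applies: no
(the rule deletes node 11, which keeps host edge (2,11,e) outside the match image — the dangling condition fails, DPO blocks; SPO proceeds and side-deletes such edges)
deleted nodes (host ids): 11; images of deleted pattern edges: (5,0,e); (11,10,e)
spo result:
nodes: 0:a, 1:a, 2:b, 3:c, 5:b, 6:b, 7:b, 8:b, 9:b, 10:a
edges: (0,2,e); (0,3,e); (0,5,e); (2,6,e); (5,3,e); (8,10,e); (9,6,e); (10,3,e); (10,5,e)


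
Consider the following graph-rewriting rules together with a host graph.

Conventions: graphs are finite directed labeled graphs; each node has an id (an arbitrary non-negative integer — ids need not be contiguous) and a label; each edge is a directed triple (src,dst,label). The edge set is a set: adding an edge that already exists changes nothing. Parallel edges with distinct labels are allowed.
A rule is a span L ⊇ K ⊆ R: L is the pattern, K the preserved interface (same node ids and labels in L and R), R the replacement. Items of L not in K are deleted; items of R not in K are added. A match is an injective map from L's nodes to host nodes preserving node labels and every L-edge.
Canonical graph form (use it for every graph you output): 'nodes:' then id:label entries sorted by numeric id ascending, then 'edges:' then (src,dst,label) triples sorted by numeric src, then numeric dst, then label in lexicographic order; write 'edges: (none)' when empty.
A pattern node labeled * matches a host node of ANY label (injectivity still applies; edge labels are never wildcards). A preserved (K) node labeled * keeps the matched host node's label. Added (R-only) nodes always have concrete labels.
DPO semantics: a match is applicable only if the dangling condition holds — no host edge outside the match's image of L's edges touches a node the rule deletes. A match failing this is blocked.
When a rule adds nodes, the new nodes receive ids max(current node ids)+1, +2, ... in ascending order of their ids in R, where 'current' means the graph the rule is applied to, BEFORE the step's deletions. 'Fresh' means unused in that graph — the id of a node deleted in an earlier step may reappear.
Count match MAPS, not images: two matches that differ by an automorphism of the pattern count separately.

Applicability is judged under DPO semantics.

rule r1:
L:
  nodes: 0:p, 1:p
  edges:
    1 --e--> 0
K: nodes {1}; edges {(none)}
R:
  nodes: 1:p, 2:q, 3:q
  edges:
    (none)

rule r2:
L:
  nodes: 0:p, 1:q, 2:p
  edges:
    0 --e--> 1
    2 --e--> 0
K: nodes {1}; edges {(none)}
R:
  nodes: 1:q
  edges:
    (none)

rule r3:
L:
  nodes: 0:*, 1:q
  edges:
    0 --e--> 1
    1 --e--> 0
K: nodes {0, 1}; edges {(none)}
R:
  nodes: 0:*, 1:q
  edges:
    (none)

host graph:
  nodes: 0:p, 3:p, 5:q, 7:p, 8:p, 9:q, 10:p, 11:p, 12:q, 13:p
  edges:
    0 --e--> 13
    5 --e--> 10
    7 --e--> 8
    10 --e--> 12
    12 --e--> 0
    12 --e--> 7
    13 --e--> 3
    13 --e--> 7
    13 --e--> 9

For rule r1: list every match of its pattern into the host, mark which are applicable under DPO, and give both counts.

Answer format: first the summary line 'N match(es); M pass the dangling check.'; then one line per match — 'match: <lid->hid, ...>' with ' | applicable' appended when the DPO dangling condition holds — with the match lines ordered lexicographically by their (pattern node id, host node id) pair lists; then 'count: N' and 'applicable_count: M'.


4 match(es); 2 pass the dangling check.
match: 0->3, 1->13 | applicable
match: 0->7, 1->13
match: 0->8, 1->7 | applicable
match: 0->13, 1->0
count: 4
applicable_count: 2
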